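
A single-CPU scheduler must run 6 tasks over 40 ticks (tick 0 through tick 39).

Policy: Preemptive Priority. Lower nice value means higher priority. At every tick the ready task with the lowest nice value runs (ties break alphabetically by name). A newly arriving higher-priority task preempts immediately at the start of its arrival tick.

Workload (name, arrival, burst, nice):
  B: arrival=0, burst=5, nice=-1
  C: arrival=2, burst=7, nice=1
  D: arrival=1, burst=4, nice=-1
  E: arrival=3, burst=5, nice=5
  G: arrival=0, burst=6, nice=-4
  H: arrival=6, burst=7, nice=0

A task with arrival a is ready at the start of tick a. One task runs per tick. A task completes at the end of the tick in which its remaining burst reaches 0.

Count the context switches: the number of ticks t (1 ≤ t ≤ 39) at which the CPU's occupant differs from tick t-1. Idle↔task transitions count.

t=0: ready={B,G} → run G
t=1: ready={B,D,G} → run G
t=2: ready={B,C,D,G} → run G
t=3: ready={B,C,D,E,G} → run G
t=4: ready={B,C,D,E,G} → run G
t=5: ready={B,C,D,E,G} → run G
t=6: ready={B,C,D,E,H} → run B
t=7: ready={B,C,D,E,H} → run B
t=8: ready={B,C,D,E,H} → run B
t=9: ready={B,C,D,E,H} → run B
t=10: ready={B,C,D,E,H} → run B
t=11: ready={C,D,E,H} → run D
t=12: ready={C,D,E,H} → run D
t=13: ready={C,D,E,H} → run D
t=14: ready={C,D,E,H} → run D
t=15: ready={C,E,H} → run H
t=16: ready={C,E,H} → run H
t=17: ready={C,E,H} → run H
t=18: ready={C,E,H} → run H
t=19: ready={C,E,H} → run H
t=20: ready={C,E,H} → run H
t=21: ready={C,E,H} → run H
t=22: ready={C,E} → run C
t=23: ready={C,E} → run C
t=24: ready={C,E} → run C
t=25: ready={C,E} → run C
t=26: ready={C,E} → run C
t=27: ready={C,E} → run C
t=28: ready={C,E} → run C
t=29: ready={E} → run E
t=30: ready={E} → run E
t=31: ready={E} → run E
t=32: ready={E} → run E
t=33: ready={E} → run E
t=34: (idle)
t=35: (idle)
t=36: (idle)
t=37: (idle)
t=38: (idle)
t=39: (idle)

context switches = 6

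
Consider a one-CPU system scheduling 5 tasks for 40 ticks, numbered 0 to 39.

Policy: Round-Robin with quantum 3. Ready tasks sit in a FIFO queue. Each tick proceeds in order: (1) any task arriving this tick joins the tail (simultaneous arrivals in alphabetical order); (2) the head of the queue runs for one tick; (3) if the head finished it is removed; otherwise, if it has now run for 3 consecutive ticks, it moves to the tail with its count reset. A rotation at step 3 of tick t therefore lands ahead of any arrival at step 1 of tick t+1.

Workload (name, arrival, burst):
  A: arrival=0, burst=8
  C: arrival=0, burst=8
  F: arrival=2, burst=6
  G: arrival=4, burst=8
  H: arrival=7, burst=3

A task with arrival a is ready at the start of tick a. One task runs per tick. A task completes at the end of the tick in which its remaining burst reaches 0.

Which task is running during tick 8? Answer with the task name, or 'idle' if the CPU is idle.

running at tick 8 = F

t=0: queue=[A,C] q_used=0 → run A
t=1: queue=[A,C] q_used=1 → run A
t=2: queue=[A,C,F] q_used=2 → run A
t=3: queue=[C,F,A] q_used=0 → run C
t=4: queue=[C,F,A,G] q_used=1 → run C
t=5: queue=[C,F,A,G] q_used=2 → run C
t=6: queue=[F,A,G,C] q_used=0 → run F
t=7: queue=[F,A,G,C,H] q_used=1 → run F
t=8: queue=[F,A,G,C,H] q_used=2 → run F
t=9: queue=[A,G,C,H,F] q_used=0 → run A
t=10: queue=[A,G,C,H,F] q_used=1 → run A
t=11: queue=[A,G,C,H,F] q_used=2 → run A
t=12: queue=[G,C,H,F,A] q_used=0 → run G
t=13: queue=[G,C,H,F,A] q_used=1 → run G
t=14: queue=[G,C,H,F,A] q_used=2 → run G
t=15: queue=[C,H,F,A,G] q_used=0 → run C
t=16: queue=[C,H,F,A,G] q_used=1 → run C
t=17: queue=[C,H,F,A,G] q_used=2 → run C
t=18: queue=[H,F,A,G,C] q_used=0 → run H
t=19: queue=[H,F,A,G,C] q_used=1 → run H
t=20: queue=[H,F,A,G,C] q_used=2 → run H
t=21: queue=[F,A,G,C] q_used=0 → run F
t=22: queue=[F,A,G,C] q_used=1 → run F
t=23: queue=[F,A,G,C] q_used=2 → run F
t=24: queue=[A,G,C] q_used=0 → run A
t=25: queue=[A,G,C] q_used=1 → run A
t=26: queue=[G,C] q_used=0 → run G
t=27: queue=[G,C] q_used=1 → run G
t=28: queue=[G,C] q_used=2 → run G
t=29: queue=[C,G] q_used=0 → run C
t=30: queue=[C,G] q_used=1 → run C
t=31: queue=[G] q_used=0 → run G
t=32: queue=[G] q_used=1 → run G
t=33: (idle)
t=34: (idle)
t=35: (idle)
t=36: (idle)
t=37: (idle)
t=38: (idle)
t=39: (idle)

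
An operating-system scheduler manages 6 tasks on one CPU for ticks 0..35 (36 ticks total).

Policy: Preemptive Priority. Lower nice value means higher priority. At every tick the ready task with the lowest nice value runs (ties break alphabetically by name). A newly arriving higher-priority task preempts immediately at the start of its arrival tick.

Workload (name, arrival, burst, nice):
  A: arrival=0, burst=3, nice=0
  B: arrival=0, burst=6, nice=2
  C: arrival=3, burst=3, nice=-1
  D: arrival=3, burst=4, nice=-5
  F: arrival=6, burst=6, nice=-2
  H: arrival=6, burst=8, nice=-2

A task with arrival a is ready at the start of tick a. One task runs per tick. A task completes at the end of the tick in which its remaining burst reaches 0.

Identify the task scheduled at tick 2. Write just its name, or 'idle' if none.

t=0: ready={A,B} → run A
t=1: ready={A,B} → run A
t=2: ready={A,B} → run A
t=3: ready={B,C,D} → run D
t=4: ready={B,C,D} → run D
t=5: ready={B,C,D} → run D
t=6: ready={B,C,D,F,H} → run D
t=7: ready={B,C,F,H} → run F
t=8: ready={B,C,F,H} → run F
t=9: ready={B,C,F,H} → run F
t=10: ready={B,C,F,H} → run F
t=11: ready={B,C,F,H} → run F
t=12: ready={B,C,F,H} → run F
t=13: ready={B,C,H} → run H
t=14: ready={B,C,H} → run H
t=15: ready={B,C,H} → run H
t=16: ready={B,C,H} → run H
t=17: ready={B,C,H} → run H
t=18: ready={B,C,H} → run H
t=19: ready={B,C,H} → run H
t=20: ready={B,C,H} → run H
t=21: ready={B,C} → run C
t=22: ready={B,C} → run C
t=23: ready={B,C} → run C
t=24: ready={B} → run B
t=25: ready={B} → run B
t=26: ready={B} → run B
t=27: ready={B} → run B
t=28: ready={B} → run B
t=29: ready={B} → run B
t=30: (idle)
t=31: (idle)
t=32: (idle)
t=33: (idle)
t=34: (idle)
t=35: (idle)

running at tick 2 = A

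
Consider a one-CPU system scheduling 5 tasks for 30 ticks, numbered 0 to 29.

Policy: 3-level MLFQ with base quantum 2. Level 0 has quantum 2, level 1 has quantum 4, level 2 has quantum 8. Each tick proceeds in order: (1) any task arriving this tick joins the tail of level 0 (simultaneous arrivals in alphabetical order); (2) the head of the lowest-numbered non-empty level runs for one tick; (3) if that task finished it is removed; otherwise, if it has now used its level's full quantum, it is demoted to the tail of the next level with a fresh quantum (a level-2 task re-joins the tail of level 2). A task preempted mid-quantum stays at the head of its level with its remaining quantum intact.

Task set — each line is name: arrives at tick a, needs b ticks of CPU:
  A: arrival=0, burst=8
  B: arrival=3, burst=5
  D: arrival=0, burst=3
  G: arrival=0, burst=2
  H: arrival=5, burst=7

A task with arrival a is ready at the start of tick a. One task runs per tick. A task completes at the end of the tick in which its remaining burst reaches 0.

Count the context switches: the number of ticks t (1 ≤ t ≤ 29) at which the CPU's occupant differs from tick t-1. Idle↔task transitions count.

context switches = 11

t=0: L0/L1/L2 = ADG/-/- → run A
t=1: L0/L1/L2 = ADG/-/- → run A
t=2: L0/L1/L2 = DG/A/- → run D
t=3: L0/L1/L2 = DGB/A/- → run D
t=4: L0/L1/L2 = GB/AD/- → run G
t=5: L0/L1/L2 = GBH/AD/- → run G
t=6: L0/L1/L2 = BH/AD/- → run B
t=7: L0/L1/L2 = BH/AD/- → run B
t=8: L0/L1/L2 = H/ADB/- → run H
t=9: L0/L1/L2 = H/ADB/- → run H
t=10: L0/L1/L2 = -/ADBH/- → run A
t=11: L0/L1/L2 = -/ADBH/- → run A
t=12: L0/L1/L2 = -/ADBH/- → run A
t=13: L0/L1/L2 = -/ADBH/- → run A
t=14: L0/L1/L2 = -/DBH/A → run D
t=15: L0/L1/L2 = -/BH/A → run B
t=16: L0/L1/L2 = -/BH/A → run B
t=17: L0/L1/L2 = -/BH/A → run B
t=18: L0/L1/L2 = -/H/A → run H
t=19: L0/L1/L2 = -/H/A → run H
t=20: L0/L1/L2 = -/H/A → run H
t=21: L0/L1/L2 = -/H/A → run H
t=22: L0/L1/L2 = -/-/AH → run A
t=23: L0/L1/L2 = -/-/AH → run A
t=24: L0/L1/L2 = -/-/H → run H
t=25: (idle)
t=26: (idle)
t=27: (idle)
t=28: (idle)
t=29: (idle)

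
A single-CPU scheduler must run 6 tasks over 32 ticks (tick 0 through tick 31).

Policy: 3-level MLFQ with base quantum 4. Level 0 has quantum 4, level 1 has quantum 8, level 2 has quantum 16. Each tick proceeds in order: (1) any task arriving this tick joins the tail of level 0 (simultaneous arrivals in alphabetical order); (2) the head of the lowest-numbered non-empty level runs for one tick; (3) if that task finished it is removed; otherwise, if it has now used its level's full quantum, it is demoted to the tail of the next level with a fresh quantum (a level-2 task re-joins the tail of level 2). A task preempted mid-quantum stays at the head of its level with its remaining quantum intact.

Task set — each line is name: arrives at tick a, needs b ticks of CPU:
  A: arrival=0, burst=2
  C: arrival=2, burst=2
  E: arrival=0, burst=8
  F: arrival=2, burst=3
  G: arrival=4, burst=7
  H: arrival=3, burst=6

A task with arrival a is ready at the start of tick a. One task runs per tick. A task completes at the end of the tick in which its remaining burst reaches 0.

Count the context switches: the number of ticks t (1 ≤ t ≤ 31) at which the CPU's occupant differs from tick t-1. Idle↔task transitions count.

t=0: L0/L1/L2 = AE/-/- → run A
t=1: L0/L1/L2 = AE/-/- → run A
t=2: L0/L1/L2 = ECF/-/- → run E
t=3: L0/L1/L2 = ECFH/-/- → run E
t=4: L0/L1/L2 = ECFHG/-/- → run E
t=5: L0/L1/L2 = ECFHG/-/- → run E
t=6: L0/L1/L2 = CFHG/E/- → run C
t=7: L0/L1/L2 = CFHG/E/- → run C
t=8: L0/L1/L2 = FHG/E/- → run F
t=9: L0/L1/L2 = FHG/E/- → run F
t=10: L0/L1/L2 = FHG/E/- → run F
t=11: L0/L1/L2 = HG/E/- → run H
t=12: L0/L1/L2 = HG/E/- → run H
t=13: L0/L1/L2 = HG/E/- → run H
t=14: L0/L1/L2 = HG/E/- → run H
t=15: L0/L1/L2 = G/EH/- → run G
t=16: L0/L1/L2 = G/EH/- → run G
t=17: L0/L1/L2 = G/EH/- → run G
t=18: L0/L1/L2 = G/EH/- → run G
t=19: L0/L1/L2 = -/EHG/- → run E
t=20: L0/L1/L2 = -/EHG/- → run E
t=21: L0/L1/L2 = -/EHG/- → run E
t=22: L0/L1/L2 = -/EHG/- → run E
t=23: L0/L1/L2 = -/HG/- → run H
t=24: L0/L1/L2 = -/HG/- → run H
t=25: L0/L1/L2 = -/G/- → run G
t=26: L0/L1/L2 = -/G/- → run G
t=27: L0/L1/L2 = -/G/- → run G
t=28: (idle)
t=29: (idle)
t=30: (idle)
t=31: (idle)

context switches = 9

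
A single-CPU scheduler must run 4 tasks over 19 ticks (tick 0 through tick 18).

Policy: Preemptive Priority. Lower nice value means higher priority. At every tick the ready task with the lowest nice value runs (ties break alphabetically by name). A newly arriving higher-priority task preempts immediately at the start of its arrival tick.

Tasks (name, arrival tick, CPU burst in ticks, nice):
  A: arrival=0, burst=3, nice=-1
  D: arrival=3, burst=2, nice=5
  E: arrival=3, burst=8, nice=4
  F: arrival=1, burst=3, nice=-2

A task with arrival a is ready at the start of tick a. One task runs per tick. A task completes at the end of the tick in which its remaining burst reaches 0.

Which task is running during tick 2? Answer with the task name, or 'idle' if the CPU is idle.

running at tick 2 = F

t=0: ready={A} → run A
t=1: ready={A,F} → run F
t=2: ready={A,F} → run F
t=3: ready={A,D,E,F} → run F
t=4: ready={A,D,E} → run A
t=5: ready={A,D,E} → run A
t=6: ready={D,E} → run E
t=7: ready={D,E} → run E
t=8: ready={D,E} → run E
t=9: ready={D,E} → run E
t=10: ready={D,E} → run E
t=11: ready={D,E} → run E
t=12: ready={D,E} → run E
t=13: ready={D,E} → run E
t=14: ready={D} → run D
t=15: ready={D} → run D
t=16: (idle)
t=17: (idle)
t=18: (idle)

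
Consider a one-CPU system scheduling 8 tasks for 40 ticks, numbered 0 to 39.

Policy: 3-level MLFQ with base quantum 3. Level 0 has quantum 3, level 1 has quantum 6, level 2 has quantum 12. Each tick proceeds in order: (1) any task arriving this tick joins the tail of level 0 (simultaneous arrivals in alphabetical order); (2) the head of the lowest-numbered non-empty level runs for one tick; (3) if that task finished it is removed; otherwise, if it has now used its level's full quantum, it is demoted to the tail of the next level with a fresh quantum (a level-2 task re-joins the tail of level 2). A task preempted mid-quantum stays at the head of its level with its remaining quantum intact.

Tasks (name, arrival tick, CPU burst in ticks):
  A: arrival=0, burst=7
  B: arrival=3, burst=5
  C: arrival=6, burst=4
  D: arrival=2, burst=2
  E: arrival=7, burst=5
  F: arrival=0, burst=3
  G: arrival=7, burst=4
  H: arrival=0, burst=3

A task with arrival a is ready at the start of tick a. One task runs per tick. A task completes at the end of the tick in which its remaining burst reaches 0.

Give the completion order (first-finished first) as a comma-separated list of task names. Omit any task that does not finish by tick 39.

t=0: L0/L1/L2 = AFH/-/- → run A
t=1: L0/L1/L2 = AFH/-/- → run A
t=2: L0/L1/L2 = AFHD/-/- → run A
t=3: L0/L1/L2 = FHDB/A/- → run F
t=4: L0/L1/L2 = FHDB/A/- → run F
t=5: L0/L1/L2 = FHDB/A/- → run F
t=6: L0/L1/L2 = HDBC/A/- → run H
t=7: L0/L1/L2 = HDBCEG/A/- → run H
t=8: L0/L1/L2 = HDBCEG/A/- → run H
t=9: L0/L1/L2 = DBCEG/A/- → run D
t=10: L0/L1/L2 = DBCEG/A/- → run D
t=11: L0/L1/L2 = BCEG/A/- → run B
t=12: L0/L1/L2 = BCEG/A/- → run B
t=13: L0/L1/L2 = BCEG/A/- → run B
t=14: L0/L1/L2 = CEG/AB/- → run C
t=15: L0/L1/L2 = CEG/AB/- → run C
t=16: L0/L1/L2 = CEG/AB/- → run C
t=17: L0/L1/L2 = EG/ABC/- → run E
t=18: L0/L1/L2 = EG/ABC/- → run E
t=19: L0/L1/L2 = EG/ABC/- → run E
t=20: L0/L1/L2 = G/ABCE/- → run G
t=21: L0/L1/L2 = G/ABCE/- → run G
t=22: L0/L1/L2 = G/ABCE/- → run G
t=23: L0/L1/L2 = -/ABCEG/- → run A
t=24: L0/L1/L2 = -/ABCEG/- → run A
t=25: L0/L1/L2 = -/ABCEG/- → run A
t=26: L0/L1/L2 = -/ABCEG/- → run A
t=27: L0/L1/L2 = -/BCEG/- → run B
t=28: L0/L1/L2 = -/BCEG/- → run B
t=29: L0/L1/L2 = -/CEG/- → run C
t=30: L0/L1/L2 = -/EG/- → run E
t=31: L0/L1/L2 = -/EG/- → run E
t=32: L0/L1/L2 = -/G/- → run G
t=33: (idle)
t=34: (idle)
t=35: (idle)
t=36: (idle)
t=37: (idle)
t=38: (idle)
t=39: (idle)

completion order = F, H, D, A, B, C, E, G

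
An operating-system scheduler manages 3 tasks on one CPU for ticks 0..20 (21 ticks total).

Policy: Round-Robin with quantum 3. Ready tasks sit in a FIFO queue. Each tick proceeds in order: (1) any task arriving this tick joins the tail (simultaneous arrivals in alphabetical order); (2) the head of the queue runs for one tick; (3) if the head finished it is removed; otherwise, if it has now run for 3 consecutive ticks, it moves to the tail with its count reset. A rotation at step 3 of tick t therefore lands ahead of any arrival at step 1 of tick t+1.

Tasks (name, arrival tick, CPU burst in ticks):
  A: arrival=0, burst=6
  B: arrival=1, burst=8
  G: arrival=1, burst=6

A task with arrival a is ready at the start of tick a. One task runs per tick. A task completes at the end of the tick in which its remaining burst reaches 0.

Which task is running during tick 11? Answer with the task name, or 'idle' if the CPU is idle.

running at tick 11 = A

t=0: queue=[A] q_used=0 → run A
t=1: queue=[A,B,G] q_used=1 → run A
t=2: queue=[A,B,G] q_used=2 → run A
t=3: queue=[B,G,A] q_used=0 → run B
t=4: queue=[B,G,A] q_used=1 → run B
t=5: queue=[B,G,A] q_used=2 → run B
t=6: queue=[G,A,B] q_used=0 → run G
t=7: queue=[G,A,B] q_used=1 → run G
t=8: queue=[G,A,B] q_used=2 → run G
t=9: queue=[A,B,G] q_used=0 → run A
t=10: queue=[A,B,G] q_used=1 → run A
t=11: queue=[A,B,G] q_used=2 → run A
t=12: queue=[B,G] q_used=0 → run B
t=13: queue=[B,G] q_used=1 → run B
t=14: queue=[B,G] q_used=2 → run B
t=15: queue=[G,B] q_used=0 → run G
t=16: queue=[G,B] q_used=1 → run G
t=17: queue=[G,B] q_used=2 → run G
t=18: queue=[B] q_used=0 → run B
t=19: queue=[B] q_used=1 → run B
t=20: (idle)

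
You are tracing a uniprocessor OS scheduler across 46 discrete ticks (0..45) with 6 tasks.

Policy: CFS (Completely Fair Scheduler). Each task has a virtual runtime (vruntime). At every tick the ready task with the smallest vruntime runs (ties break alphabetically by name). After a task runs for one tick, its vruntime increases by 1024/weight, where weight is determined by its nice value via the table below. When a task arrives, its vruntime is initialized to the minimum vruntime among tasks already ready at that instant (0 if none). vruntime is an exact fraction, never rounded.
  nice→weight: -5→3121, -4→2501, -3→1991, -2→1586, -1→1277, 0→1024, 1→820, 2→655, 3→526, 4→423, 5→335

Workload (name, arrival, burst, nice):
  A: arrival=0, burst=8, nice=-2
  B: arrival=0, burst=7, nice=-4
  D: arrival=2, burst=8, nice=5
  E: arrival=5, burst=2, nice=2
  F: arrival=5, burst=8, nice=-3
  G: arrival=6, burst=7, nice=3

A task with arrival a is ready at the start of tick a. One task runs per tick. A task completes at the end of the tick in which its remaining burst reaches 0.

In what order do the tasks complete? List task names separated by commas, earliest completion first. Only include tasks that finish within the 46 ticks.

completion order = E, B, F, A, G, D

t=0: vr[A=0 B=0] → run A
t=1: vr[A=512/793 B=0] → run B
t=2: vr[A=512/793 B=1024/2501 D=1024/2501] → run B
t=3: vr[A=512/793 B=2048/2501 D=1024/2501] → run D
t=4: vr[A=512/793 B=2048/2501 D=2904064/837835] → run A
t=5: vr[A=1024/793 B=2048/2501 D=2904064/837835 E=2048/2501 F=2048/2501] → run B
t=6: vr[A=1024/793 B=3072/2501 D=2904064/837835 E=2048/2501 F=2048/2501 G=2048/2501] → run E
t=7: vr[A=1024/793 B=3072/2501 D=2904064/837835 E=3902464/1638155 F=2048/2501 G=2048/2501] → run F
t=8: vr[A=1024/793 B=3072/2501 D=2904064/837835 E=3902464/1638155 F=6638592/4979491 G=2048/2501] → run G
t=9: vr[A=1024/793 B=3072/2501 D=2904064/837835 E=3902464/1638155 F=6638592/4979491 G=1819136/657763] → run B
t=10: vr[A=1024/793 B=4096/2501 D=2904064/837835 E=3902464/1638155 F=6638592/4979491 G=1819136/657763] → run A
t=11: vr[A=1536/793 B=4096/2501 D=2904064/837835 E=3902464/1638155 F=6638592/4979491 G=1819136/657763] → run F
t=12: vr[A=1536/793 B=4096/2501 D=2904064/837835 E=3902464/1638155 F=9199616/4979491 G=1819136/657763] → run B
t=13: vr[A=1536/793 B=5120/2501 D=2904064/837835 E=3902464/1638155 F=9199616/4979491 G=1819136/657763] → run F
t=14: vr[A=1536/793 B=5120/2501 D=2904064/837835 E=3902464/1638155 F=11760640/4979491 G=1819136/657763] → run A
t=15: vr[A=2048/793 B=5120/2501 D=2904064/837835 E=3902464/1638155 F=11760640/4979491 G=1819136/657763] → run B
t=16: vr[A=2048/793 B=6144/2501 D=2904064/837835 E=3902464/1638155 F=11760640/4979491 G=1819136/657763] → run F
t=17: vr[A=2048/793 B=6144/2501 D=2904064/837835 E=3902464/1638155 F=14321664/4979491 G=1819136/657763] → run E
t=18: vr[A=2048/793 B=6144/2501 D=2904064/837835 F=14321664/4979491 G=1819136/657763] → run B
t=19: vr[A=2048/793 D=2904064/837835 F=14321664/4979491 G=1819136/657763] → run A
t=20: vr[A=2560/793 D=2904064/837835 F=14321664/4979491 G=1819136/657763] → run G
t=21: vr[A=2560/793 D=2904064/837835 F=14321664/4979491 G=3099648/657763] → run F
t=22: vr[A=2560/793 D=2904064/837835 F=16882688/4979491 G=3099648/657763] → run A
t=23: vr[A=3072/793 D=2904064/837835 F=16882688/4979491 G=3099648/657763] → run F
t=24: vr[A=3072/793 D=2904064/837835 F=19443712/4979491 G=3099648/657763] → run D
t=25: vr[A=3072/793 D=5465088/837835 F=19443712/4979491 G=3099648/657763] → run A
t=26: vr[A=3584/793 D=5465088/837835 F=19443712/4979491 G=3099648/657763] → run F
t=27: vr[A=3584/793 D=5465088/837835 F=22004736/4979491 G=3099648/657763] → run F
t=28: vr[A=3584/793 D=5465088/837835 G=3099648/657763] → run A
t=29: vr[D=5465088/837835 G=3099648/657763] → run G
t=30: vr[D=5465088/837835 G=4380160/657763] → run D
t=31: vr[D=8026112/837835 G=4380160/657763] → run G
t=32: vr[D=8026112/837835 G=5660672/657763] → run G
t=33: vr[D=8026112/837835 G=6941184/657763] → run D
t=34: vr[D=10587136/837835 G=6941184/657763] → run G
t=35: vr[D=10587136/837835 G=8221696/657763] → run G
t=36: vr[D=10587136/837835] → run D
t=37: vr[D=2629632/167567] → run D
t=38: vr[D=15709184/837835] → run D
t=39: vr[D=18270208/837835] → run D
t=40: (idle)
t=41: (idle)
t=42: (idle)
t=43: (idle)
t=44: (idle)
t=45: (idle)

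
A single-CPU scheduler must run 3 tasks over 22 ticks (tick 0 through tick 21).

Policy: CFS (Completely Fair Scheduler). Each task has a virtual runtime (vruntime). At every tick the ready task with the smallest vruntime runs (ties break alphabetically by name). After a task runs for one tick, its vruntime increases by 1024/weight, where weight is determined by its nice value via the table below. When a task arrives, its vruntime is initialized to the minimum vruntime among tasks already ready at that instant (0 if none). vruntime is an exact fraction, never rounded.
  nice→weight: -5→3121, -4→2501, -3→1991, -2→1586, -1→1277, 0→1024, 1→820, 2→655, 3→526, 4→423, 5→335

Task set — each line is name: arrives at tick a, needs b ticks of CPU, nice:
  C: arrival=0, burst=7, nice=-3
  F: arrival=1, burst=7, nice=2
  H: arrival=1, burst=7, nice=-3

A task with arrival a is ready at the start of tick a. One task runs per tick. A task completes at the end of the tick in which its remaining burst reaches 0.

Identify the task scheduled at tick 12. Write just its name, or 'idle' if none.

t=0: vr[C=0] → run C
t=1: vr[C=1024/1991 F=1024/1991 H=1024/1991] → run C
t=2: vr[C=2048/1991 F=1024/1991 H=1024/1991] → run F
t=3: vr[C=2048/1991 F=2709504/1304105 H=1024/1991] → run H
t=4: vr[C=2048/1991 F=2709504/1304105 H=2048/1991] → run C
t=5: vr[C=3072/1991 F=2709504/1304105 H=2048/1991] → run H
t=6: vr[C=3072/1991 F=2709504/1304105 H=3072/1991] → run C
t=7: vr[C=4096/1991 F=2709504/1304105 H=3072/1991] → run H
t=8: vr[C=4096/1991 F=2709504/1304105 H=4096/1991] → run C
t=9: vr[C=5120/1991 F=2709504/1304105 H=4096/1991] → run H
t=10: vr[C=5120/1991 F=2709504/1304105 H=5120/1991] → run F
t=11: vr[C=5120/1991 F=4748288/1304105 H=5120/1991] → run C
t=12: vr[C=6144/1991 F=4748288/1304105 H=5120/1991] → run H
t=13: vr[C=6144/1991 F=4748288/1304105 H=6144/1991] → run C
t=14: vr[F=4748288/1304105 H=6144/1991] → run H
t=15: vr[F=4748288/1304105 H=7168/1991] → run H
t=16: vr[F=4748288/1304105] → run F
t=17: vr[F=6787072/1304105] → run F
t=18: vr[F=8825856/1304105] → run F
t=19: vr[F=2172928/260821] → run F
t=20: vr[F=12903424/1304105] → run F
t=21: (idle)

running at tick 12 = H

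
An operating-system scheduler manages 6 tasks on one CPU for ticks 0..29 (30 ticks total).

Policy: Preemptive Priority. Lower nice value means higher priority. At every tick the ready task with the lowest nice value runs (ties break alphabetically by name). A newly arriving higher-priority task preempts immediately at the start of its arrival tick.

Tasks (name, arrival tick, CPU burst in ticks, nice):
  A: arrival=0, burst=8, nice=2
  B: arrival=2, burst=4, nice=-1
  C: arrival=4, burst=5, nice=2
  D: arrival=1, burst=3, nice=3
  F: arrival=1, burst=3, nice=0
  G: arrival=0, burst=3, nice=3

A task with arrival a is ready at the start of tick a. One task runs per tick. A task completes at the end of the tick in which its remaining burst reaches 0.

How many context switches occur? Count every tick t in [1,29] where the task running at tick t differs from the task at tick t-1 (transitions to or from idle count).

context switches = 8

t=0: ready={A,G} → run A
t=1: ready={A,D,F,G} → run F
t=2: ready={A,B,D,F,G} → run B
t=3: ready={A,B,D,F,G} → run B
t=4: ready={A,B,C,D,F,G} → run B
t=5: ready={A,B,C,D,F,G} → run B
t=6: ready={A,C,D,F,G} → run F
t=7: ready={A,C,D,F,G} → run F
t=8: ready={A,C,D,G} → run A
t=9: ready={A,C,D,G} → run A
t=10: ready={A,C,D,G} → run A
t=11: ready={A,C,D,G} → run A
t=12: ready={A,C,D,G} → run A
t=13: ready={A,C,D,G} → run A
t=14: ready={A,C,D,G} → run A
t=15: ready={C,D,G} → run C
t=16: ready={C,D,G} → run C
t=17: ready={C,D,G} → run C
t=18: ready={C,D,G} → run C
t=19: ready={C,D,G} → run C
t=20: ready={D,G} → run D
t=21: ready={D,G} → run D
t=22: ready={D,G} → run D
t=23: ready={G} → run G
t=24: ready={G} → run G
t=25: ready={G} → run G
t=26: (idle)
t=27: (idle)
t=28: (idle)
t=29: (idle)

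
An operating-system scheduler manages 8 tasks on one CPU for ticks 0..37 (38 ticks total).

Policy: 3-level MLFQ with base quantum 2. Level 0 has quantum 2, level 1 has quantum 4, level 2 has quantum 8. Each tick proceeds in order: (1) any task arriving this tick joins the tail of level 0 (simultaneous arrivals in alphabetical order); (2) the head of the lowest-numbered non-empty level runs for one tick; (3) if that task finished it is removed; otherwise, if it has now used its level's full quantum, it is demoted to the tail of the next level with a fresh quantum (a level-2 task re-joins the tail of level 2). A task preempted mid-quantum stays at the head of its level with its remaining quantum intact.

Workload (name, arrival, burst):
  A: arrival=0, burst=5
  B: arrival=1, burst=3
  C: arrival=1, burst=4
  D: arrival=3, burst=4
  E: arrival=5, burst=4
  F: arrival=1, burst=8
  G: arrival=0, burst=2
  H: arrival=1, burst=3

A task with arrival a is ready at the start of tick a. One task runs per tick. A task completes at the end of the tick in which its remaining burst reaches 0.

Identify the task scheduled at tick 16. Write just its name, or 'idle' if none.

running at tick 16 = A

t=0: L0/L1/L2 = AG/-/- → run A
t=1: L0/L1/L2 = AGBCFH/-/- → run A
t=2: L0/L1/L2 = GBCFH/A/- → run G
t=3: L0/L1/L2 = GBCFHD/A/- → run G
t=4: L0/L1/L2 = BCFHD/A/- → run B
t=5: L0/L1/L2 = BCFHDE/A/- → run B
t=6: L0/L1/L2 = CFHDE/AB/- → run C
t=7: L0/L1/L2 = CFHDE/AB/- → run C
t=8: L0/L1/L2 = FHDE/ABC/- → run F
t=9: L0/L1/L2 = FHDE/ABC/- → run F
t=10: L0/L1/L2 = HDE/ABCF/- → run H
t=11: L0/L1/L2 = HDE/ABCF/- → run H
t=12: L0/L1/L2 = DE/ABCFH/- → run D
t=13: L0/L1/L2 = DE/ABCFH/- → run D
t=14: L0/L1/L2 = E/ABCFHD/- → run E
t=15: L0/L1/L2 = E/ABCFHD/- → run E
t=16: L0/L1/L2 = -/ABCFHDE/- → run A
t=17: L0/L1/L2 = -/ABCFHDE/- → run A
t=18: L0/L1/L2 = -/ABCFHDE/- → run A
t=19: L0/L1/L2 = -/BCFHDE/- → run B
t=20: L0/L1/L2 = -/CFHDE/- → run C
t=21: L0/L1/L2 = -/CFHDE/- → run C
t=22: L0/L1/L2 = -/FHDE/- → run F
t=23: L0/L1/L2 = -/FHDE/- → run F
t=24: L0/L1/L2 = -/FHDE/- → run F
t=25: L0/L1/L2 = -/FHDE/- → run F
t=26: L0/L1/L2 = -/HDE/F → run H
t=27: L0/L1/L2 = -/DE/F → run D
t=28: L0/L1/L2 = -/DE/F → run D
t=29: L0/L1/L2 = -/E/F → run E
t=30: L0/L1/L2 = -/E/F → run E
t=31: L0/L1/L2 = -/-/F → run F
t=32: L0/L1/L2 = -/-/F → run F
t=33: (idle)
t=34: (idle)
t=35: (idle)
t=36: (idle)
t=37: (idle)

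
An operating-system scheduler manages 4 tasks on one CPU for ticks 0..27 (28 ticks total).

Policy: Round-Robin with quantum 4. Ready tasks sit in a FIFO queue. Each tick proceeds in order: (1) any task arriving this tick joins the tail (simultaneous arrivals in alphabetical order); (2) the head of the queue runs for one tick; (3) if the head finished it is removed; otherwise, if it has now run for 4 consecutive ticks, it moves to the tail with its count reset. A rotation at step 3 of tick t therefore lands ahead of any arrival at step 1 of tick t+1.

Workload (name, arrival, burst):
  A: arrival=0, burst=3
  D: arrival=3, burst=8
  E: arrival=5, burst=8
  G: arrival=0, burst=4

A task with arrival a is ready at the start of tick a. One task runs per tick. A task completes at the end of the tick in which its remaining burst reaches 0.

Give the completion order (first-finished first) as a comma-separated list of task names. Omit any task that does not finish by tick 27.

t=0: queue=[A,G] q_used=0 → run A
t=1: queue=[A,G] q_used=1 → run A
t=2: queue=[A,G] q_used=2 → run A
t=3: queue=[G,D] q_used=0 → run G
t=4: queue=[G,D] q_used=1 → run G
t=5: queue=[G,D,E] q_used=2 → run G
t=6: queue=[G,D,E] q_used=3 → run G
t=7: queue=[D,E] q_used=0 → run D
t=8: queue=[D,E] q_used=1 → run D
t=9: queue=[D,E] q_used=2 → run D
t=10: queue=[D,E] q_used=3 → run D
t=11: queue=[E,D] q_used=0 → run E
t=12: queue=[E,D] q_used=1 → run E
t=13: queue=[E,D] q_used=2 → run E
t=14: queue=[E,D] q_used=3 → run E
t=15: queue=[D,E] q_used=0 → run D
t=16: queue=[D,E] q_used=1 → run D
t=17: queue=[D,E] q_used=2 → run D
t=18: queue=[D,E] q_used=3 → run D
t=19: queue=[E] q_used=0 → run E
t=20: queue=[E] q_used=1 → run E
t=21: queue=[E] q_used=2 → run E
t=22: queue=[E] q_used=3 → run E
t=23: (idle)
t=24: (idle)
t=25: (idle)
t=26: (idle)
t=27: (idle)

completion order = A, G, D, E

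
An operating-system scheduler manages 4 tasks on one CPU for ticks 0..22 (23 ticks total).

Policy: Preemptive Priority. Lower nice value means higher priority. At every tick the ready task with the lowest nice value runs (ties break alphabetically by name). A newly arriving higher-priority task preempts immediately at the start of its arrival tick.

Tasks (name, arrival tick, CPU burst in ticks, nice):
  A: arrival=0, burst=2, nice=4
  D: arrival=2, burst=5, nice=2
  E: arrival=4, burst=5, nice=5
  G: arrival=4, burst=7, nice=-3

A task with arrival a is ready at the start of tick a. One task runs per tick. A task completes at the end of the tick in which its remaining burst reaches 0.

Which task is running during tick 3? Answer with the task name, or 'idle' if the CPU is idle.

t=0: ready={A} → run A
t=1: ready={A} → run A
t=2: ready={D} → run D
t=3: ready={D} → run D
t=4: ready={D,E,G} → run G
t=5: ready={D,E,G} → run G
t=6: ready={D,E,G} → run G
t=7: ready={D,E,G} → run G
t=8: ready={D,E,G} → run G
t=9: ready={D,E,G} → run G
t=10: ready={D,E,G} → run G
t=11: ready={D,E} → run D
t=12: ready={D,E} → run D
t=13: ready={D,E} → run D
t=14: ready={E} → run E
t=15: ready={E} → run E
t=16: ready={E} → run E
t=17: ready={E} → run E
t=18: ready={E} → run E
t=19: (idle)
t=20: (idle)
t=21: (idle)
t=22: (idle)

running at tick 3 = D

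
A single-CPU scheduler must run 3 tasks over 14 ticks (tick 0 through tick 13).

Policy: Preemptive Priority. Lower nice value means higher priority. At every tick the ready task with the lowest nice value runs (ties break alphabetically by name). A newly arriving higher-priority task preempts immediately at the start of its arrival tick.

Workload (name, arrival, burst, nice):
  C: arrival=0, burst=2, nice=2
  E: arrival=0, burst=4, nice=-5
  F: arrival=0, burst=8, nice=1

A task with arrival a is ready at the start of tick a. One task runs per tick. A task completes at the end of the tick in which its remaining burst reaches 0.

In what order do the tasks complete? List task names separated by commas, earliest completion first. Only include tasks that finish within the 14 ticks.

completion order = E, F, C

t=0: ready={C,E,F} → run E
t=1: ready={C,E,F} → run E
t=2: ready={C,E,F} → run E
t=3: ready={C,E,F} → run E
t=4: ready={C,F} → run F
t=5: ready={C,F} → run F
t=6: ready={C,F} → run F
t=7: ready={C,F} → run F
t=8: ready={C,F} → run F
t=9: ready={C,F} → run F
t=10: ready={C,F} → run F
t=11: ready={C,F} → run F
t=12: ready={C} → run C
t=13: ready={C} → run C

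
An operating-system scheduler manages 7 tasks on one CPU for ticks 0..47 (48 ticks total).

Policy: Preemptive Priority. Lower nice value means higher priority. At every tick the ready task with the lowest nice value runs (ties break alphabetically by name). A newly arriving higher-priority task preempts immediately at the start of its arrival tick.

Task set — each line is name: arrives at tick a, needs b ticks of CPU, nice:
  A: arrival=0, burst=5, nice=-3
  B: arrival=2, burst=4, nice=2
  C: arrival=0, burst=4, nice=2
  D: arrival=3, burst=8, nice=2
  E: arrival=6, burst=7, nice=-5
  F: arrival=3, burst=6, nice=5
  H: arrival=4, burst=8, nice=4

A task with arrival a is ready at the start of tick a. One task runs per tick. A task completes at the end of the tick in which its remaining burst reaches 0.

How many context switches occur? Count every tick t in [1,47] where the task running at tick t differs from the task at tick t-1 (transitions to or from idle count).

context switches = 8

t=0: ready={A,C} → run A
t=1: ready={A,C} → run A
t=2: ready={A,B,C} → run A
t=3: ready={A,B,C,D,F} → run A
t=4: ready={A,B,C,D,F,H} → run A
t=5: ready={B,C,D,F,H} → run B
t=6: ready={B,C,D,E,F,H} → run E
t=7: ready={B,C,D,E,F,H} → run E
t=8: ready={B,C,D,E,F,H} → run E
t=9: ready={B,C,D,E,F,H} → run E
t=10: ready={B,C,D,E,F,H} → run E
t=11: ready={B,C,D,E,F,H} → run E
t=12: ready={B,C,D,E,F,H} → run E
t=13: ready={B,C,D,F,H} → run B
t=14: ready={B,C,D,F,H} → run B
t=15: ready={B,C,D,F,H} → run B
t=16: ready={C,D,F,H} → run C
t=17: ready={C,D,F,H} → run C
t=18: ready={C,D,F,H} → run C
t=19: ready={C,D,F,H} → run C
t=20: ready={D,F,H} → run D
t=21: ready={D,F,H} → run D
t=22: ready={D,F,H} → run D
t=23: ready={D,F,H} → run D
t=24: ready={D,F,H} → run D
t=25: ready={D,F,H} → run D
t=26: ready={D,F,H} → run D
t=27: ready={D,F,H} → run D
t=28: ready={F,H} → run H
t=29: ready={F,H} → run H
t=30: ready={F,H} → run H
t=31: ready={F,H} → run H
t=32: ready={F,H} → run H
t=33: ready={F,H} → run H
t=34: ready={F,H} → run H
t=35: ready={F,H} → run H
t=36: ready={F} → run F
t=37: ready={F} → run F
t=38: ready={F} → run F
t=39: ready={F} → run F
t=40: ready={F} → run F
t=41: ready={F} → run F
t=42: (idle)
t=43: (idle)
t=44: (idle)
t=45: (idle)
t=46: (idle)
t=47: (idle)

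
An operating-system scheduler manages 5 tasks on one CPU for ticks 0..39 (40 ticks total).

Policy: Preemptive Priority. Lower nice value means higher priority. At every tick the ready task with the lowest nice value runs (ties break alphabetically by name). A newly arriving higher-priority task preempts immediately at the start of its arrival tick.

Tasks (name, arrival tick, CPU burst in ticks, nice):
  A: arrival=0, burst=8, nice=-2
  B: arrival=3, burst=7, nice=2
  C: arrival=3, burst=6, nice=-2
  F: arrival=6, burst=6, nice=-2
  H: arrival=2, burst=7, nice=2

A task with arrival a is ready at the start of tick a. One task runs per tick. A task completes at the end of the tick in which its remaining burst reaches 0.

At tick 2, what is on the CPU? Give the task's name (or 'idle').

running at tick 2 = A

t=0: ready={A} → run A
t=1: ready={A} → run A
t=2: ready={A,H} → run A
t=3: ready={A,B,C,H} → run A
t=4: ready={A,B,C,H} → run A
t=5: ready={A,B,C,H} → run A
t=6: ready={A,B,C,F,H} → run A
t=7: ready={A,B,C,F,H} → run A
t=8: ready={B,C,F,H} → run C
t=9: ready={B,C,F,H} → run C
t=10: ready={B,C,F,H} → run C
t=11: ready={B,C,F,H} → run C
t=12: ready={B,C,F,H} → run C
t=13: ready={B,C,F,H} → run C
t=14: ready={B,F,H} → run F
t=15: ready={B,F,H} → run F
t=16: ready={B,F,H} → run F
t=17: ready={B,F,H} → run F
t=18: ready={B,F,H} → run F
t=19: ready={B,F,H} → run F
t=20: ready={B,H} → run B
t=21: ready={B,H} → run B
t=22: ready={B,H} → run B
t=23: ready={B,H} → run B
t=24: ready={B,H} → run B
t=25: ready={B,H} → run B
t=26: ready={B,H} → run B
t=27: ready={H} → run H
t=28: ready={H} → run H
t=29: ready={H} → run H
t=30: ready={H} → run H
t=31: ready={H} → run H
t=32: ready={H} → run H
t=33: ready={H} → run H
t=34: (idle)
t=35: (idle)
t=36: (idle)
t=37: (idle)
t=38: (idle)
t=39: (idle)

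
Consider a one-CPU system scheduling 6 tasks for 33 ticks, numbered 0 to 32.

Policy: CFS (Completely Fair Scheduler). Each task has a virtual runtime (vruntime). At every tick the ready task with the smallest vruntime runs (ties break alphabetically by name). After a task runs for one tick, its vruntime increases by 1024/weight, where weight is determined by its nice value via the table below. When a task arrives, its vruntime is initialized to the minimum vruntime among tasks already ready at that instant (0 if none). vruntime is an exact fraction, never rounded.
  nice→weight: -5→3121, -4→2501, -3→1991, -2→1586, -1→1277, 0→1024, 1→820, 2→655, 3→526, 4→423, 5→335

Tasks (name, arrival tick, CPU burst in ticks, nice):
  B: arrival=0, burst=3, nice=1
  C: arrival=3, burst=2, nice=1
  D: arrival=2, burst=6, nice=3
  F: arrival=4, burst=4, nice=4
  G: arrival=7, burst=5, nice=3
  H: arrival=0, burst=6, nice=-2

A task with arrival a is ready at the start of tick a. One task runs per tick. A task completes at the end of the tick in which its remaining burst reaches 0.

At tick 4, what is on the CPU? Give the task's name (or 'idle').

running at tick 4 = F

t=0: vr[B=0 H=0] → run B
t=1: vr[B=256/205 H=0] → run H
t=2: vr[B=256/205 D=512/793 H=512/793] → run D
t=3: vr[B=256/205 C=512/793 D=540672/208559 H=512/793] → run C
t=4: vr[B=256/205 C=307968/162565 D=540672/208559 F=512/793 H=512/793] → run F
t=5: vr[B=256/205 C=307968/162565 D=540672/208559 F=1028608/335439 H=512/793] → run H
t=6: vr[B=256/205 C=307968/162565 D=540672/208559 F=1028608/335439 H=1024/793] → run B
t=7: vr[B=512/205 C=307968/162565 D=540672/208559 F=1028608/335439 G=1024/793 H=1024/793] → run G
t=8: vr[B=512/205 C=307968/162565 D=540672/208559 F=1028608/335439 G=675328/208559 H=1024/793] → run H
t=9: vr[B=512/205 C=307968/162565 D=540672/208559 F=1028608/335439 G=675328/208559 H=1536/793] → run C
t=10: vr[B=512/205 D=540672/208559 F=1028608/335439 G=675328/208559 H=1536/793] → run H
t=11: vr[B=512/205 D=540672/208559 F=1028608/335439 G=675328/208559 H=2048/793] → run B
t=12: vr[D=540672/208559 F=1028608/335439 G=675328/208559 H=2048/793] → run H
t=13: vr[D=540672/208559 F=1028608/335439 G=675328/208559 H=2560/793] → run D
t=14: vr[D=946688/208559 F=1028608/335439 G=675328/208559 H=2560/793] → run F
t=15: vr[D=946688/208559 F=1840640/335439 G=675328/208559 H=2560/793] → run H
t=16: vr[D=946688/208559 F=1840640/335439 G=675328/208559] → run G
t=17: vr[D=946688/208559 F=1840640/335439 G=1081344/208559] → run D
t=18: vr[D=1352704/208559 F=1840640/335439 G=1081344/208559] → run G
t=19: vr[D=1352704/208559 F=1840640/335439 G=1487360/208559] → run F
t=20: vr[D=1352704/208559 F=884224/111813 G=1487360/208559] → run D
t=21: vr[D=1758720/208559 F=884224/111813 G=1487360/208559] → run G
t=22: vr[D=1758720/208559 F=884224/111813 G=1893376/208559] → run F
t=23: vr[D=1758720/208559 G=1893376/208559] → run D
t=24: vr[D=2164736/208559 G=1893376/208559] → run G
t=25: vr[D=2164736/208559] → run D
t=26: (idle)
t=27: (idle)
t=28: (idle)
t=29: (idle)
t=30: (idle)
t=31: (idle)
t=32: (idle)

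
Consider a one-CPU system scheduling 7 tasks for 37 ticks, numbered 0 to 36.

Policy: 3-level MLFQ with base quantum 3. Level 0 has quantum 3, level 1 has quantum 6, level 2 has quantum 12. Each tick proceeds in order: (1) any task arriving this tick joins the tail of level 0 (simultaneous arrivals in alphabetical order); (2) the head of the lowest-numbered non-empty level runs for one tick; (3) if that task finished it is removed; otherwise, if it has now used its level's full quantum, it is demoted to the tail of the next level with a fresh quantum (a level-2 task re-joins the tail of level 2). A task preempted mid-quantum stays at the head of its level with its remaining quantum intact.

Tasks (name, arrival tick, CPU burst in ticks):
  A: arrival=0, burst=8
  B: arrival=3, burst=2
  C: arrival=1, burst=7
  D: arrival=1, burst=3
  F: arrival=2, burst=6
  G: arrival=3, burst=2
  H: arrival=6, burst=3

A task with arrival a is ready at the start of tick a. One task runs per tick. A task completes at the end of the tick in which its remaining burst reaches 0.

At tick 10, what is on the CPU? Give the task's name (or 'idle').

running at tick 10 = F

t=0: L0/L1/L2 = A/-/- → run A
t=1: L0/L1/L2 = ACD/-/- → run A
t=2: L0/L1/L2 = ACDF/-/- → run A
t=3: L0/L1/L2 = CDFBG/A/- → run C
t=4: L0/L1/L2 = CDFBG/A/- → run C
t=5: L0/L1/L2 = CDFBG/A/- → run C
t=6: L0/L1/L2 = DFBGH/AC/- → run D
t=7: L0/L1/L2 = DFBGH/AC/- → run D
t=8: L0/L1/L2 = DFBGH/AC/- → run D
t=9: L0/L1/L2 = FBGH/AC/- → run F
t=10: L0/L1/L2 = FBGH/AC/- → run F
t=11: L0/L1/L2 = FBGH/AC/- → run F
t=12: L0/L1/L2 = BGH/ACF/- → run B
t=13: L0/L1/L2 = BGH/ACF/- → run B
t=14: L0/L1/L2 = GH/ACF/- → run G
t=15: L0/L1/L2 = GH/ACF/- → run G
t=16: L0/L1/L2 = H/ACF/- → run H
t=17: L0/L1/L2 = H/ACF/- → run H
t=18: L0/L1/L2 = H/ACF/- → run H
t=19: L0/L1/L2 = -/ACF/- → run A
t=20: L0/L1/L2 = -/ACF/- → run A
t=21: L0/L1/L2 = -/ACF/- → run A
t=22: L0/L1/L2 = -/ACF/- → run A
t=23: L0/L1/L2 = -/ACF/- → run A
t=24: L0/L1/L2 = -/CF/- → run C
t=25: L0/L1/L2 = -/CF/- → run C
t=26: L0/L1/L2 = -/CF/- → run C
t=27: L0/L1/L2 = -/CF/- → run C
t=28: L0/L1/L2 = -/F/- → run F
t=29: L0/L1/L2 = -/F/- → run F
t=30: L0/L1/L2 = -/F/- → run F
t=31: (idle)
t=32: (idle)
t=33: (idle)
t=34: (idle)
t=35: (idle)
t=36: (idle)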